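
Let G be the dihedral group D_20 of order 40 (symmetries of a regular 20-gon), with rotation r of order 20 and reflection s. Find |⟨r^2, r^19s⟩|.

|⟨r^2⟩| = 10 and |⟨r^19s⟩| = 2, so |H| is a multiple of lcm(10, 2) = 10 and divides |G| = 40.
Closing under the operation: H = {e, r^2, r^4, r^6, r^8, r^10, r^12, r^14, r^16, r^18, rs, r^3s, r^5s, r^7s, r^9s, r^11s, r^13s, r^15s, r^17s, r^19s}, so |H| = 20.

20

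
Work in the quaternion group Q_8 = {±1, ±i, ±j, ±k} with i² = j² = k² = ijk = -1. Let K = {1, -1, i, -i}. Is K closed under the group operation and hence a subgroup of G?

Yes

|K| = 4 divides |G| = 8, consistent with Lagrange.
K contains the identity, every element's inverse is in K, and K is closed under ·: it is a subgroup.
In fact K = ⟨-i⟩.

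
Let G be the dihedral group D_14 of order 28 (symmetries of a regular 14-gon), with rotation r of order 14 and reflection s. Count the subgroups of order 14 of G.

3

|G| = 28 and 14 | 28, so subgroups of order 14 are possible by Lagrange.
The subgroups of order 14 are: {e, r, r^2, r^3, r^4, r^5, r^6, r^7, r^8, r^9, r^10, r^11, r^12, r^13}; {e, r^2, r^4, r^6, r^8, r^10, r^12, s, r^2s, r^4s, r^6s, r^8s, r^10s, r^12s}; {e, r^2, r^4, r^6, r^8, r^10, r^12, rs, r^3s, r^5s, r^7s, r^9s, r^11s, r^13s}.
So G has 3 subgroups of order 14.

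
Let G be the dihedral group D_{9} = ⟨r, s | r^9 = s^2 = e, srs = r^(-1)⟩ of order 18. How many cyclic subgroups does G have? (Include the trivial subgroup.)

12

A cyclic subgroup of order d is generated by each of its φ(d) elements of order d, so the cyclic subgroups of order d number (#elements of order d)/φ(d).
Cyclic subgroups by order — order 1: 1; order 2: 9; order 3: 1; order 9: 1.
Total: 12.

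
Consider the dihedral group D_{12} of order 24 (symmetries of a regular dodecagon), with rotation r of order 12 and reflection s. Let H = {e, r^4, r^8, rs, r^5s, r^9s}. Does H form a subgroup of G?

Yes

|H| = 6 divides |G| = 24, consistent with Lagrange.
H contains the identity, every element's inverse is in H, and H is closed under ·: it is a subgroup.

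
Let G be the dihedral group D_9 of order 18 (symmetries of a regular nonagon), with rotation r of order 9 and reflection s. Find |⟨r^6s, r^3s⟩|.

6

|⟨r^6s⟩| = 2 and |⟨r^3s⟩| = 2, so |H| is a multiple of lcm(2, 2) = 2 and divides |G| = 18.
Closing under the operation: H = {e, r^3, r^6, s, r^3s, r^6s}, so |H| = 6.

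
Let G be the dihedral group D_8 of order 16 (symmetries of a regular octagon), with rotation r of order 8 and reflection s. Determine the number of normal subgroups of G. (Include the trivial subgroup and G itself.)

G has 19 subgroups. Checking conjugation-invariance by order — order 1: 1/1 normal; order 2: 1/9 normal; order 4: 1/5 normal; order 8: 3/3 normal; order 16: 1/1 normal.
Total normal subgroups: 7.

7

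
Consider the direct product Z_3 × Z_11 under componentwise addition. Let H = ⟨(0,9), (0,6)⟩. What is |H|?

11

|⟨(0,9)⟩| = 11 and |⟨(0,6)⟩| = 11, so |H| is a multiple of lcm(11, 11) = 11 and divides |G| = 33.
Closing under the operation: H = {(0,0), (0,1), (0,2), (0,3), (0,4), (0,5), (0,6), (0,7), (0,8), (0,9), (0,10)}, so |H| = 11.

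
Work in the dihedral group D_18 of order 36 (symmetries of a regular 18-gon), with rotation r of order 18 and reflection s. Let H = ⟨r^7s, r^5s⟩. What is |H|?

|⟨r^7s⟩| = 2 and |⟨r^5s⟩| = 2, so |H| is a multiple of lcm(2, 2) = 2 and divides |G| = 36.
Closing under the operation: H = {e, r^2, r^4, r^6, r^8, r^10, r^12, r^14, r^16, rs, r^3s, r^5s, r^7s, r^9s, r^11s, r^13s, r^15s, r^17s}, so |H| = 18.

18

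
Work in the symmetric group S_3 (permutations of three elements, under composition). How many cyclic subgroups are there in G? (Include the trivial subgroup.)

5

A cyclic subgroup of order d is generated by each of its φ(d) elements of order d, so the cyclic subgroups of order d number (#elements of order d)/φ(d).
Cyclic subgroups by order — order 1: 1; order 2: 3; order 3: 1.
Total: 5.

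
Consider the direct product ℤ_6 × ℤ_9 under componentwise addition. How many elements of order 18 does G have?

18

An element (a,b) has order lcm(ord(a), ord(b)); count pairs with lcm equal to 18.
Enumerating gives 18 such elements.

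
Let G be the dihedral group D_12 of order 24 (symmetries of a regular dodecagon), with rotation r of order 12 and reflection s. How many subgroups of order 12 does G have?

|G| = 24 and 12 | 24, so subgroups of order 12 are possible by Lagrange.
The subgroups of order 12 are: {e, r, r^2, r^3, r^4, r^5, r^6, r^7, r^8, r^9, r^10, r^11}; {e, r^2, r^4, r^6, r^8, r^10, s, r^2s, r^4s, r^6s, r^8s, r^10s}; {e, r^2, r^4, r^6, r^8, r^10, rs, r^3s, r^5s, r^7s, r^9s, r^11s}.
So G has 3 subgroups of order 12.

3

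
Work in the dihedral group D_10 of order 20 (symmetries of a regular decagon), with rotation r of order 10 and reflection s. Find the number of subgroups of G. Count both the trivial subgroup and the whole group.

22

|G| = 20, so by Lagrange every subgroup order divides 20. Divisors: 1, 2, 4, 5, 10, 20.
Subgroups by order — order 1: 1; order 2: 11; order 4: 5; order 5: 1; order 10: 3; order 20: 1.
Total: 1 + 11 + 5 + 1 + 3 + 1 = 22.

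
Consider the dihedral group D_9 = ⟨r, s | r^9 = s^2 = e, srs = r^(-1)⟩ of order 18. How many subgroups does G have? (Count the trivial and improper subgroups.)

|G| = 18, so by Lagrange every subgroup order divides 18. Divisors: 1, 2, 3, 6, 9, 18.
Subgroups by order — order 1: 1; order 2: 9; order 3: 1; order 6: 3; order 9: 1; order 18: 1.
Total: 1 + 9 + 1 + 3 + 1 + 1 = 16.

16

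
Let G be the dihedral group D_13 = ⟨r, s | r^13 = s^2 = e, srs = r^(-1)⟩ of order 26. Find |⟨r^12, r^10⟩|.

13

|⟨r^12⟩| = 13 and |⟨r^10⟩| = 13, so |H| is a multiple of lcm(13, 13) = 13 and divides |G| = 26.
Closing under the operation: H = {e, r, r^2, r^3, r^4, r^5, r^6, r^7, r^8, r^9, r^10, r^11, r^12}, so |H| = 13.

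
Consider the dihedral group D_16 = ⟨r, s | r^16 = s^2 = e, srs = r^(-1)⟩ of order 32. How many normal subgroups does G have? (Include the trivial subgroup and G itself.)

G has 36 subgroups. Checking conjugation-invariance by order — order 1: 1/1 normal; order 2: 1/17 normal; order 4: 1/9 normal; order 8: 1/5 normal; order 16: 3/3 normal; order 32: 1/1 normal.
Total normal subgroups: 8.

8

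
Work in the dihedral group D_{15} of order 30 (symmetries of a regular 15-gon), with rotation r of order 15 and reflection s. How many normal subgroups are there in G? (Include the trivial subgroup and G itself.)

5

G has 28 subgroups. Checking conjugation-invariance by order — order 1: 1/1 normal; order 2: 0/15 normal; order 3: 1/1 normal; order 5: 1/1 normal; order 6: 0/5 normal; order 10: 0/3 normal; order 15: 1/1 normal; order 30: 1/1 normal.
Total normal subgroups: 5.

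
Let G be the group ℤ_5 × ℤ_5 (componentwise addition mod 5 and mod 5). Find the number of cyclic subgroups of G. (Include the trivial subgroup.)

A cyclic subgroup of order d is generated by each of its φ(d) elements of order d, so the cyclic subgroups of order d number (#elements of order d)/φ(d).
Cyclic subgroups by order — order 1: 1; order 5: 6.
Total: 7.

7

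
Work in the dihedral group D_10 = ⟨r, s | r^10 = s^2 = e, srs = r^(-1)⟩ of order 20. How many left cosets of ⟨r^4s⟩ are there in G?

|⟨r^4s⟩| = 2 and |G| = 20.
By Lagrange, [G : H] = |G|/|H| = 20/2 = 10.

10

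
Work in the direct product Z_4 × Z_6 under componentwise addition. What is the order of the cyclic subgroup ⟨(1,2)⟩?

The order of (1,2) in Z_4 × Z_6 is lcm(ord(1) in Z_4, ord(2) in Z_6).
ord(1) = 4 and ord(2) = 3, so |⟨(1,2)⟩| = lcm(4, 3) = 12.

12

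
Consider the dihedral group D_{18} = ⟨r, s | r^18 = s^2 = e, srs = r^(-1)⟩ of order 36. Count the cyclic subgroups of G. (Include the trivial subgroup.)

24

A cyclic subgroup of order d is generated by each of its φ(d) elements of order d, so the cyclic subgroups of order d number (#elements of order d)/φ(d).
Cyclic subgroups by order — order 1: 1; order 2: 19; order 3: 1; order 6: 1; order 9: 1; order 18: 1.
Total: 24.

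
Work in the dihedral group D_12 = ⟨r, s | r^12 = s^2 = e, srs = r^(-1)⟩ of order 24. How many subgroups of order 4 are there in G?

7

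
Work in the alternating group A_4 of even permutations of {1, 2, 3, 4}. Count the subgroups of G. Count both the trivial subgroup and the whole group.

|G| = 12, so by Lagrange every subgroup order divides 12. Divisors: 1, 2, 3, 4, 6, 12.
Subgroups by order — order 1: 1; order 2: 3; order 3: 4; order 4: 1; order 6: 0; order 12: 1.
Total: 1 + 3 + 4 + 1 + 0 + 1 = 10.

10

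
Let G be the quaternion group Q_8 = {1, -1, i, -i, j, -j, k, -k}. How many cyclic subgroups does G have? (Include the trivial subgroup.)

Group the elements of G by the cyclic subgroup they generate; each cyclic subgroup of order d accounts for φ(d) elements.
Cyclic subgroups by order — order 1: 1; order 2: 1; order 4: 3.
Total: 5.

5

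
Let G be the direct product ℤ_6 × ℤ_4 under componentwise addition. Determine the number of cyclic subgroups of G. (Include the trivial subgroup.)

12

Group the elements of G by the cyclic subgroup they generate; each cyclic subgroup of order d accounts for φ(d) elements.
Cyclic subgroups by order — order 1: 1; order 2: 3; order 3: 1; order 4: 2; order 6: 3; order 12: 2.
Total: 12.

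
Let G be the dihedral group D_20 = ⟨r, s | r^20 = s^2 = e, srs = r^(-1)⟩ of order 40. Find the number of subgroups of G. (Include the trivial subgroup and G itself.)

48

|G| = 40, so by Lagrange every subgroup order divides 40. Divisors: 1, 2, 4, 5, 8, 10, 20, 40.
Subgroups by order — order 1: 1; order 2: 21; order 4: 11; order 5: 1; order 8: 5; order 10: 5; order 20: 3; order 40: 1.
Total: 1 + 21 + 11 + 1 + 5 + 5 + 3 + 1 = 48.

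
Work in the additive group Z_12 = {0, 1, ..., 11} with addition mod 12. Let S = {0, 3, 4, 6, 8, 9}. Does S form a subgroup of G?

Closure fails: 3 + 4 = 7 ∉ S. So S is not a subgroup.

No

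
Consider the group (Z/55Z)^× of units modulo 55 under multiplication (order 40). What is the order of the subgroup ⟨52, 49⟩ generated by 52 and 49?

20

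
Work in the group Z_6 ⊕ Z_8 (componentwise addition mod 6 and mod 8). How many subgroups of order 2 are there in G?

|G| = 48 and 2 | 48, so subgroups of order 2 are possible by Lagrange.
The subgroups of order 2 are: {(0,0), (0,4)}; {(0,0), (3,0)}; {(0,0), (3,4)}.
So G has 3 subgroups of order 2.

3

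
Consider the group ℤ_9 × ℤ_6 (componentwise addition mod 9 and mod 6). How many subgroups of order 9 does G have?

|G| = 54 and 9 | 54, so subgroups of order 9 are possible by Lagrange.
The subgroups of order 9 are: {(0,0), (0,2), (0,4), (3,0), (3,2), (3,4), (6,0), (6,2), (6,4)}; {(0,0), (1,0), (2,0), (3,0), (4,0), (5,0), (6,0), (7,0), (8,0)}; {(0,0), (1,2), (2,4), (3,0), (4,2), (5,4), (6,0), (7,2), (8,4)}; {(0,0), (1,4), (2,2), (3,0), (4,4), (5,2), (6,0), (7,4), (8,2)}.
So G has 4 subgroups of order 9.

4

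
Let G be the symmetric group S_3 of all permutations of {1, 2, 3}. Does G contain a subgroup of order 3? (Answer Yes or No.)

3 | 6. A subgroup of order 3 is {e, (1 2 3), (1 3 2)}.

Yes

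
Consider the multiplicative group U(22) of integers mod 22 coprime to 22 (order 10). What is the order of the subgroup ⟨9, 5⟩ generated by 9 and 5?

|⟨9⟩| = 5 and |⟨5⟩| = 5, so |H| is a multiple of lcm(5, 5) = 5 and divides |G| = 10.
Closing under the operation: H = {1, 3, 5, 9, 15}, so |H| = 5.

5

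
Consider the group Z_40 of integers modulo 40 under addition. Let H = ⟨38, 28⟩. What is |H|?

20

|⟨38⟩| = 20 and |⟨28⟩| = 10, so |H| is a multiple of lcm(20, 10) = 20 and divides |G| = 40.
Closing under the operation: H = {0, 2, 4, 6, 8, 10, 12, 14, 16, 18, 20, 22, 24, 26, 28, 30, 32, 34, 36, 38}, so |H| = 20.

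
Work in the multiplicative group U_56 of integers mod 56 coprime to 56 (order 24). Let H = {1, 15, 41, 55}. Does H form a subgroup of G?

|H| = 4 divides |G| = 24, consistent with Lagrange.
H contains the identity, every element's inverse is in H, and H is closed under ·: it is a subgroup.

Yes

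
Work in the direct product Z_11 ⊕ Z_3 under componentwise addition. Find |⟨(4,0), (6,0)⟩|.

11

|⟨(4,0)⟩| = 11 and |⟨(6,0)⟩| = 11, so |H| is a multiple of lcm(11, 11) = 11 and divides |G| = 33.
Closing under the operation: H = {(0,0), (1,0), (2,0), (3,0), (4,0), (5,0), (6,0), (7,0), (8,0), (9,0), (10,0)}, so |H| = 11.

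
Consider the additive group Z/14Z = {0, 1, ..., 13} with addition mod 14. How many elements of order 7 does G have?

6

In a cyclic group of order 14, the number of elements of order d (for d | 14) is φ(d).
φ(7) = 6.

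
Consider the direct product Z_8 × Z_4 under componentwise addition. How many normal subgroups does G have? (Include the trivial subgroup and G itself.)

22

G is abelian, so every subgroup is normal.
G has 22 subgroups in total, hence 22 normal subgroups.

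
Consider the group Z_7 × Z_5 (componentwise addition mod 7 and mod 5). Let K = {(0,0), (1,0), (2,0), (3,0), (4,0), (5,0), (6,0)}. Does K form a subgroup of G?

|K| = 7 divides |G| = 35, consistent with Lagrange.
K contains the identity, every element's inverse is in K, and K is closed under +: it is a subgroup.
In fact K = ⟨(4,0)⟩.

Yes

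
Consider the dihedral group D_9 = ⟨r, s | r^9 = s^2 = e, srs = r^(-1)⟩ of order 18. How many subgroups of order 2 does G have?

9

|G| = 18 and 2 | 18, so subgroups of order 2 are possible by Lagrange.
The subgroups of order 2 are: {e, r^2s}; {e, r^3s}; {e, r^4s}; {e, r^5s}; … (9 in all).
So G has 9 subgroups of order 2.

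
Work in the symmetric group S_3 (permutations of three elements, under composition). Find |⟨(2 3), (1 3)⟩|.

|⟨(2 3)⟩| = 2 and |⟨(1 3)⟩| = 2, so |H| is a multiple of lcm(2, 2) = 2 and divides |G| = 6.
Closing {(2 3), (1 3)} under the group operation gives all of G, so |H| = 6.

6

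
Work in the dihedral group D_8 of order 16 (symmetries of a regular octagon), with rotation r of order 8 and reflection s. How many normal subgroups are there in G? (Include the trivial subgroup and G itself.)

7

G has 19 subgroups. Checking conjugation-invariance by order — order 1: 1/1 normal; order 2: 1/9 normal; order 4: 1/5 normal; order 8: 3/3 normal; order 16: 1/1 normal.
Total normal subgroups: 7.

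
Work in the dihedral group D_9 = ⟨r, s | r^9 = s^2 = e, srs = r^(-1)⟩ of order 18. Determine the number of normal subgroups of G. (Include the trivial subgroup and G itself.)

4

G has 16 subgroups. Checking conjugation-invariance by order — order 1: 1/1 normal; order 2: 0/9 normal; order 3: 1/1 normal; order 6: 0/3 normal; order 9: 1/1 normal; order 18: 1/1 normal.
Total normal subgroups: 4.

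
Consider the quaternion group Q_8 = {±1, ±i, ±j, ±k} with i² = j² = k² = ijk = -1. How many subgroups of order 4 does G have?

3

|G| = 8 and 4 | 8, so subgroups of order 4 are possible by Lagrange.
The subgroups of order 4 are: {1, -1, i, -i}; {1, -1, j, -j}; {1, -1, k, -k}.
So G has 3 subgroups of order 4.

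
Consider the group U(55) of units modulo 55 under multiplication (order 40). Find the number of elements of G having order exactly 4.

4

The elements of order 4 are: 12, 23, 32, 43.
That's 4.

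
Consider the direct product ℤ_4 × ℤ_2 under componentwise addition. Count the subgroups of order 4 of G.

|G| = 8 and 4 | 8, so subgroups of order 4 are possible by Lagrange.
The subgroups of order 4 are: {(0,0), (0,1), (2,0), (2,1)}; {(0,0), (1,0), (2,0), (3,0)}; {(0,0), (1,1), (2,0), (3,1)}.
So G has 3 subgroups of order 4.

3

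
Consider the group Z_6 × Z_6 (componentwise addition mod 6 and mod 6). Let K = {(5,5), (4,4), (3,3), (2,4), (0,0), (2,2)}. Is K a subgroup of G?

No

(2,4) ∈ K but its inverse (4,2) ∉ K, so K is not a subgroup.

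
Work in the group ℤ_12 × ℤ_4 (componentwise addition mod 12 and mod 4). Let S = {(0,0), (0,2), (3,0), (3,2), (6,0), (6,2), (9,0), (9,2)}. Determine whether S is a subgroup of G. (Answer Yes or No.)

Yes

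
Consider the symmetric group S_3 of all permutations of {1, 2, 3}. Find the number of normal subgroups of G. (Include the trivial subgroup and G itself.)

G has 6 subgroups. Checking conjugation-invariance by order — order 1: 1/1 normal; order 2: 0/3 normal; order 3: 1/1 normal; order 6: 1/1 normal.
Total normal subgroups: 3.

3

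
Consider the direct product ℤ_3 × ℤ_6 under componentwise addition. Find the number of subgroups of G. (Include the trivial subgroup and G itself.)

|G| = 18, so by Lagrange every subgroup order divides 18. Divisors: 1, 2, 3, 6, 9, 18.
Subgroups by order — order 1: 1; order 2: 1; order 3: 4; order 6: 4; order 9: 1; order 18: 1.
Total: 1 + 1 + 4 + 4 + 1 + 1 = 12.

12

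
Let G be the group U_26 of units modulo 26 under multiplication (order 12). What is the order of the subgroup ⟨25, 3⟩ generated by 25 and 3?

6

|⟨25⟩| = 2 and |⟨3⟩| = 3, so |H| is a multiple of lcm(2, 3) = 6 and divides |G| = 12.
Closing under the operation: H = {1, 3, 9, 17, 23, 25}, so |H| = 6.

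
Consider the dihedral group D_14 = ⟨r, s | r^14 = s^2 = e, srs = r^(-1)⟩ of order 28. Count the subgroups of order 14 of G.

|G| = 28 and 14 | 28, so subgroups of order 14 are possible by Lagrange.
The subgroups of order 14 are: {e, r, r^2, r^3, r^4, r^5, r^6, r^7, r^8, r^9, r^10, r^11, r^12, r^13}; {e, r^2, r^4, r^6, r^8, r^10, r^12, s, r^2s, r^4s, r^6s, r^8s, r^10s, r^12s}; {e, r^2, r^4, r^6, r^8, r^10, r^12, rs, r^3s, r^5s, r^7s, r^9s, r^11s, r^13s}.
So G has 3 subgroups of order 14.

3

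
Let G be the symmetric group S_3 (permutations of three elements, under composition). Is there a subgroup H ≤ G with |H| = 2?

Yes

2 | 6. A subgroup of order 2 is {e, (1 2)}.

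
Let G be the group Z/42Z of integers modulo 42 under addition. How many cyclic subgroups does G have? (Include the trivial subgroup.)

8

Each element a generates a cyclic subgroup ⟨a⟩; distinct elements may generate the same one (a cyclic group of order d has φ(d) generators).
Cyclic subgroups by order — order 1: 1; order 2: 1; order 3: 1; order 6: 1; order 7: 1; order 14: 1; order 21: 1; order 42: 1.
Total: 8.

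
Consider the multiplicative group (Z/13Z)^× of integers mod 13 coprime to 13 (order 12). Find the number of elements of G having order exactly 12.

The elements of order 12 are: 2, 6, 7, 11.
That's 4.

4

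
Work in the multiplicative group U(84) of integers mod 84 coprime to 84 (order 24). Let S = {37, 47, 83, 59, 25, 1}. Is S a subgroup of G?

Yes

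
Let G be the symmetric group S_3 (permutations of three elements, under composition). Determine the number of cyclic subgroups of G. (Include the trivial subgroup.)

5

Each element a generates a cyclic subgroup ⟨a⟩; distinct elements may generate the same one (a cyclic group of order d has φ(d) generators).
Cyclic subgroups by order — order 1: 1; order 2: 3; order 3: 1.
Total: 5.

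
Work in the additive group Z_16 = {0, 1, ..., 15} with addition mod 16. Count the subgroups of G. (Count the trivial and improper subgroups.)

A cyclic group of order 16 has exactly one subgroup for each divisor of 16.
Divisors of 16: 1, 2, 4, 8, 16.
So Z_16 has 5 subgroups.

5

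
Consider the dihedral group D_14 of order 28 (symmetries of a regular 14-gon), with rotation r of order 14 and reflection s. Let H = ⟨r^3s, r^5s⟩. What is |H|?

14

|⟨r^3s⟩| = 2 and |⟨r^5s⟩| = 2, so |H| is a multiple of lcm(2, 2) = 2 and divides |G| = 28.
Closing under the operation: H = {e, r^2, r^4, r^6, r^8, r^10, r^12, rs, r^3s, r^5s, r^7s, r^9s, r^11s, r^13s}, so |H| = 14.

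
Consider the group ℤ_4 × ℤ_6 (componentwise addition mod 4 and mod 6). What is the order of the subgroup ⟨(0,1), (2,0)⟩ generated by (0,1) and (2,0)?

12

|⟨(0,1)⟩| = 6 and |⟨(2,0)⟩| = 2, so |H| is a multiple of lcm(6, 2) = 6 and divides |G| = 24.
Closing under the operation: H = {(0,0), (0,1), (0,2), (0,3), (0,4), (0,5), (2,0), (2,1), (2,2), (2,3), (2,4), (2,5)}, so |H| = 12.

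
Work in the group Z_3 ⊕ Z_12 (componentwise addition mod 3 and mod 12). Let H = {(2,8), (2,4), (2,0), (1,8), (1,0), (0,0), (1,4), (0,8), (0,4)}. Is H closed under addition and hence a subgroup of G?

|H| = 9 divides |G| = 36, consistent with Lagrange.
H contains the identity, every element's inverse is in H, and H is closed under +: it is a subgroup.

Yes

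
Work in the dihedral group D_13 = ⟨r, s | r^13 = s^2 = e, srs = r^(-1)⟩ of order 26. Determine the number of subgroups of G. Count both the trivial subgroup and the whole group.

|G| = 26, so by Lagrange every subgroup order divides 26. Divisors: 1, 2, 13, 26.
Subgroups by order — order 1: 1; order 2: 13; order 13: 1; order 26: 1.
Total: 1 + 13 + 1 + 1 = 16.

16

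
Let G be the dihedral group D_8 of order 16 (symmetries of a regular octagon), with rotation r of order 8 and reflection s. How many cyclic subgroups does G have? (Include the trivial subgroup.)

12

Each element a generates a cyclic subgroup ⟨a⟩; distinct elements may generate the same one (a cyclic group of order d has φ(d) generators).
Cyclic subgroups by order — order 1: 1; order 2: 9; order 4: 1; order 8: 1.
Total: 12.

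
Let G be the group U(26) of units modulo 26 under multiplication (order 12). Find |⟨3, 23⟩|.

6

|⟨3⟩| = 3 and |⟨23⟩| = 6, so |H| is a multiple of lcm(3, 6) = 6 and divides |G| = 12.
Closing under the operation: H = {1, 3, 9, 17, 23, 25}, so |H| = 6.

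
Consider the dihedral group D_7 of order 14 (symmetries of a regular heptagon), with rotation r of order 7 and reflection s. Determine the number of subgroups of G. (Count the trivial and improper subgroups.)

10

|G| = 14, so by Lagrange every subgroup order divides 14. Divisors: 1, 2, 7, 14.
Subgroups by order — order 1: 1; order 2: 7; order 7: 1; order 14: 1.
Total: 1 + 7 + 1 + 1 = 10.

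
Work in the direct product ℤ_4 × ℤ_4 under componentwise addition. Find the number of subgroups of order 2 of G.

|G| = 16 and 2 | 16, so subgroups of order 2 are possible by Lagrange.
The subgroups of order 2 are: {(0,0), (0,2)}; {(0,0), (2,0)}; {(0,0), (2,2)}.
So G has 3 subgroups of order 2.

3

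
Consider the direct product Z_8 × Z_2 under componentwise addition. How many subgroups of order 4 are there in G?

|G| = 16 and 4 | 16, so subgroups of order 4 are possible by Lagrange.
The subgroups of order 4 are: {(0,0), (0,1), (4,0), (4,1)}; {(0,0), (2,0), (4,0), (6,0)}; {(0,0), (2,1), (4,0), (6,1)}.
So G has 3 subgroups of order 4.

3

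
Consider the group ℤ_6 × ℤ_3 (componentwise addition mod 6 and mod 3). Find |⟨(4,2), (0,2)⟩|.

9

|⟨(4,2)⟩| = 3 and |⟨(0,2)⟩| = 3, so |H| is a multiple of lcm(3, 3) = 3 and divides |G| = 18.
Closing under the operation: H = {(0,0), (0,1), (0,2), (2,0), (2,1), (2,2), (4,0), (4,1), (4,2)}, so |H| = 9.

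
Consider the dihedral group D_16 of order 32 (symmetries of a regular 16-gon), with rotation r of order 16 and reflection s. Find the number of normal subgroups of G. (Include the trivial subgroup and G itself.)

8

G has 36 subgroups. Checking conjugation-invariance by order — order 1: 1/1 normal; order 2: 1/17 normal; order 4: 1/9 normal; order 8: 1/5 normal; order 16: 3/3 normal; order 32: 1/1 normal.
Total normal subgroups: 8.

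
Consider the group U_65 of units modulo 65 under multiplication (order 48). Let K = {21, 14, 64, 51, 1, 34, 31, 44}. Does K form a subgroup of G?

Yes

|K| = 8 divides |G| = 48, consistent with Lagrange.
K contains the identity, every element's inverse is in K, and K is closed under ·: it is a subgroup.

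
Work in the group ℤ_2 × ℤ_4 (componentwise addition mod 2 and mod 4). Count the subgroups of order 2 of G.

3

|G| = 8 and 2 | 8, so subgroups of order 2 are possible by Lagrange.
The subgroups of order 2 are: {(0,0), (0,2)}; {(0,0), (1,0)}; {(0,0), (1,2)}.
So G has 3 subgroups of order 2.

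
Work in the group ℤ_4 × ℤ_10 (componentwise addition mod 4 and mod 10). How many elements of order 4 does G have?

An element (a,b) has order lcm(ord(a), ord(b)); count pairs with lcm equal to 4.
Enumerating gives 4 such elements.

4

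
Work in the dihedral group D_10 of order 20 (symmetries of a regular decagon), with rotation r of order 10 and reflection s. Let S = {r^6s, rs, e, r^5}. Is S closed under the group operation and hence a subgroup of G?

Yes

|S| = 4 divides |G| = 20, consistent with Lagrange.
S contains the identity, every element's inverse is in S, and S is closed under ·: it is a subgroup.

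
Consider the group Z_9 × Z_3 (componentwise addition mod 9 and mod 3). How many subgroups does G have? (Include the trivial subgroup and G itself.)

|G| = 27, so by Lagrange every subgroup order divides 27. Divisors: 1, 3, 9, 27.
Subgroups by order — order 1: 1; order 3: 4; order 9: 4; order 27: 1.
Total: 1 + 4 + 4 + 1 = 10.

10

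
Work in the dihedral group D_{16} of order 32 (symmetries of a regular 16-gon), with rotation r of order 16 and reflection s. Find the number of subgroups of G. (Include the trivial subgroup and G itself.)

36

|G| = 32, so by Lagrange every subgroup order divides 32. Divisors: 1, 2, 4, 8, 16, 32.
Subgroups by order — order 1: 1; order 2: 17; order 4: 9; order 8: 5; order 16: 3; order 32: 1.
Total: 1 + 17 + 9 + 5 + 3 + 1 = 36.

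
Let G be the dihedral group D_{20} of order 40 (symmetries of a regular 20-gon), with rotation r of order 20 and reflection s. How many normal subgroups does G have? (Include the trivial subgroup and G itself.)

G has 48 subgroups. Checking conjugation-invariance by order — order 1: 1/1 normal; order 2: 1/21 normal; order 4: 1/11 normal; order 5: 1/1 normal; order 8: 0/5 normal; order 10: 1/5 normal; order 20: 3/3 normal; order 40: 1/1 normal.
Total normal subgroups: 9.

9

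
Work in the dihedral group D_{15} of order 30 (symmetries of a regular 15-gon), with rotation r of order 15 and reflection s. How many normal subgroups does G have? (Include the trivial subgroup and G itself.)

5

G has 28 subgroups. Checking conjugation-invariance by order — order 1: 1/1 normal; order 2: 0/15 normal; order 3: 1/1 normal; order 5: 1/1 normal; order 6: 0/5 normal; order 10: 0/3 normal; order 15: 1/1 normal; order 30: 1/1 normal.
Total normal subgroups: 5.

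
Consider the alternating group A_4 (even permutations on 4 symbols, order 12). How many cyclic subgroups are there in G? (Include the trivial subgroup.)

A cyclic subgroup of order d is generated by each of its φ(d) elements of order d, so the cyclic subgroups of order d number (#elements of order d)/φ(d).
Cyclic subgroups by order — order 1: 1; order 2: 3; order 3: 4.
Total: 8.

8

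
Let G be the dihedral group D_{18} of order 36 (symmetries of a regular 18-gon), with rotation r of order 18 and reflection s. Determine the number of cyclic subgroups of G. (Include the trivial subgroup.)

24

A cyclic subgroup of order d is generated by each of its φ(d) elements of order d, so the cyclic subgroups of order d number (#elements of order d)/φ(d).
Cyclic subgroups by order — order 1: 1; order 2: 19; order 3: 1; order 6: 1; order 9: 1; order 18: 1.
Total: 24.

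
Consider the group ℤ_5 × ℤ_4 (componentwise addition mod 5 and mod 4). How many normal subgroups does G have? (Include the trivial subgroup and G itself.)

G is abelian, so every subgroup is normal.
G has 6 subgroups in total, hence 6 normal subgroups.

6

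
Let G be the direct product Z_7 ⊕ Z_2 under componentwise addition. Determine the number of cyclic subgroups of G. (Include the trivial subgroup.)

Group the elements of G by the cyclic subgroup they generate; each cyclic subgroup of order d accounts for φ(d) elements.
Cyclic subgroups by order — order 1: 1; order 2: 1; order 7: 1; order 14: 1.
Total: 4.

4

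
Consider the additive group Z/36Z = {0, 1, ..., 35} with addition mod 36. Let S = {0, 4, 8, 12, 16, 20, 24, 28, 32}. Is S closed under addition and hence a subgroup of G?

Yes

|S| = 9 divides |G| = 36, consistent with Lagrange.
S contains the identity, every element's inverse is in S, and S is closed under +: it is a subgroup.
In fact S = ⟨32⟩.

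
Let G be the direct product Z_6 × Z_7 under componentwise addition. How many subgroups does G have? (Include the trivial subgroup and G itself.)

8

|G| = 42, so by Lagrange every subgroup order divides 42. Divisors: 1, 2, 3, 6, 7, 14, 21, 42.
Subgroups by order — order 1: 1; order 2: 1; order 3: 1; order 6: 1; order 7: 1; order 14: 1; order 21: 1; order 42: 1.
Total: 1 + 1 + 1 + 1 + 1 + 1 + 1 + 1 = 8.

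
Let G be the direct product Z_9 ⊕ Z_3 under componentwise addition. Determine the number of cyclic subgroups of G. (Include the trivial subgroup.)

Group the elements of G by the cyclic subgroup they generate; each cyclic subgroup of order d accounts for φ(d) elements.
Cyclic subgroups by order — order 1: 1; order 3: 4; order 9: 3.
Total: 8.

8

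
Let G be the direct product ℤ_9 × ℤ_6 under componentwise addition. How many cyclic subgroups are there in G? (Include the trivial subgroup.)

16

Each element a generates a cyclic subgroup ⟨a⟩; distinct elements may generate the same one (a cyclic group of order d has φ(d) generators).
Cyclic subgroups by order — order 1: 1; order 2: 1; order 3: 4; order 6: 4; order 9: 3; order 18: 3.
Total: 16.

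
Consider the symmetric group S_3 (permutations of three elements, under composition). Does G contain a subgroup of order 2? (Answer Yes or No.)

2 | 6. A subgroup of order 2 is {e, (1 2)}.

Yes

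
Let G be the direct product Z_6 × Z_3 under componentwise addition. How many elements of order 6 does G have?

An element (a,b) has order lcm(ord(a), ord(b)); count pairs with lcm equal to 6.
Enumerating gives 8 such elements.

8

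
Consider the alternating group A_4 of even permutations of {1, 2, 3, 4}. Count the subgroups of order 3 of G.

|G| = 12 and 3 | 12, so subgroups of order 3 are possible by Lagrange.
The subgroups of order 3 are: {e, (1 2 3), (1 3 2)}; {e, (1 2 4), (1 4 2)}; {e, (1 3 4), (1 4 3)}; {e, (2 3 4), (2 4 3)}.
So G has 4 subgroups of order 3.

4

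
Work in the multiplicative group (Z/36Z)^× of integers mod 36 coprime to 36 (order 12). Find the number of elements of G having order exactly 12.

0

No element of G has order 12 (even though 12 | 12).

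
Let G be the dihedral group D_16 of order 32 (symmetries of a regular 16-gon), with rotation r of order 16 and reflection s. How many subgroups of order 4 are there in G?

9

|G| = 32 and 4 | 32, so subgroups of order 4 are possible by Lagrange.
The subgroups of order 4 are: {e, r^8, r^2s, r^10s}; {e, r^8, r^3s, r^11s}; {e, r^4, r^8, r^12}; {e, r^8, r^4s, r^12s}; … (9 in all).
So G has 9 subgroups of order 4.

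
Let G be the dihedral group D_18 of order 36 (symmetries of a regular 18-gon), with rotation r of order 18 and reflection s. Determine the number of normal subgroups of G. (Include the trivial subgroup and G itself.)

G has 45 subgroups. Checking conjugation-invariance by order — order 1: 1/1 normal; order 2: 1/19 normal; order 3: 1/1 normal; order 4: 0/9 normal; order 6: 1/7 normal; order 9: 1/1 normal; order 12: 0/3 normal; order 18: 3/3 normal; order 36: 1/1 normal.
Total normal subgroups: 9.

9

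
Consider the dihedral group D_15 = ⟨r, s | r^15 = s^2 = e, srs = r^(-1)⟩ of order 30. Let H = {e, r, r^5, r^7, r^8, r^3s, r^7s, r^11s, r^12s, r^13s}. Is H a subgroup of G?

No

r^5 ∈ H but its inverse r^10 ∉ H, so H is not a subgroup.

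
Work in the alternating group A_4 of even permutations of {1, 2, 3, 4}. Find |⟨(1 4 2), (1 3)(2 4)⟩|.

|⟨(1 4 2)⟩| = 3 and |⟨(1 3)(2 4)⟩| = 2, so |H| is a multiple of lcm(3, 2) = 6 and divides |G| = 12.
Closing {(1 4 2), (1 3)(2 4)} under the group operation gives all of G, so |H| = 12.

12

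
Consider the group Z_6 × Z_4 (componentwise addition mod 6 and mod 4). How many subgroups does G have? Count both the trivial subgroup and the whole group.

|G| = 24, so by Lagrange every subgroup order divides 24. Divisors: 1, 2, 3, 4, 6, 8, 12, 24.
Subgroups by order — order 1: 1; order 2: 3; order 3: 1; order 4: 3; order 6: 3; order 8: 1; order 12: 3; order 24: 1.
Total: 1 + 3 + 1 + 3 + 3 + 1 + 3 + 1 = 16.

16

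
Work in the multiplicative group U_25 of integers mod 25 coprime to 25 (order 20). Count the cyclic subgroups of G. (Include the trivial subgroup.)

A cyclic subgroup of order d is generated by each of its φ(d) elements of order d, so the cyclic subgroups of order d number (#elements of order d)/φ(d).
Cyclic subgroups by order — order 1: 1; order 2: 1; order 4: 1; order 5: 1; order 10: 1; order 20: 1.
Total: 6.

6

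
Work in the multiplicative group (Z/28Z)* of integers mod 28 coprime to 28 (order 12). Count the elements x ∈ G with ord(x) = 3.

The elements of order 3 are: 9, 25.
That's 2.

2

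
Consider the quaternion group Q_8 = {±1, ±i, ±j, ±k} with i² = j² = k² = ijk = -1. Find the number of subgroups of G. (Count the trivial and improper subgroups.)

6

|G| = 8, so by Lagrange every subgroup order divides 8. Divisors: 1, 2, 4, 8.
Subgroups by order — order 1: 1; order 2: 1; order 4: 3; order 8: 1.
Total: 1 + 1 + 3 + 1 = 6.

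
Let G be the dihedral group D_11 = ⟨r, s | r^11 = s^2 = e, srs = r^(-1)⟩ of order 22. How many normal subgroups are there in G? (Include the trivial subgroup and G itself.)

G has 14 subgroups. Checking conjugation-invariance by order — order 1: 1/1 normal; order 2: 0/11 normal; order 11: 1/1 normal; order 22: 1/1 normal.
Total normal subgroups: 3.

3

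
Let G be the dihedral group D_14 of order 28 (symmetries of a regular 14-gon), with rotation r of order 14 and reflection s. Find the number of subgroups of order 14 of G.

|G| = 28 and 14 | 28, so subgroups of order 14 are possible by Lagrange.
The subgroups of order 14 are: {e, r, r^2, r^3, r^4, r^5, r^6, r^7, r^8, r^9, r^10, r^11, r^12, r^13}; {e, r^2, r^4, r^6, r^8, r^10, r^12, s, r^2s, r^4s, r^6s, r^8s, r^10s, r^12s}; {e, r^2, r^4, r^6, r^8, r^10, r^12, rs, r^3s, r^5s, r^7s, r^9s, r^11s, r^13s}.
So G has 3 subgroups of order 14.

3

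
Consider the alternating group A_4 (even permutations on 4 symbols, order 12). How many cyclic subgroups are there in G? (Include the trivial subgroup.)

Group the elements of G by the cyclic subgroup they generate; each cyclic subgroup of order d accounts for φ(d) elements.
Cyclic subgroups by order — order 1: 1; order 2: 3; order 3: 4.
Total: 8.

8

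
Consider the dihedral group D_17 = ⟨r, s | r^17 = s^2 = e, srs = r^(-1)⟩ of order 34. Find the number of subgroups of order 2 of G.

|G| = 34 and 2 | 34, so subgroups of order 2 are possible by Lagrange.
The subgroups of order 2 are: {e, r^10s}; {e, r^11s}; {e, r^12s}; {e, r^13s}; … (17 in all).
So G has 17 subgroups of order 2.

17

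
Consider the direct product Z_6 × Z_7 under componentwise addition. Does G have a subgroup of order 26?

26 does not divide |G| = 42, so by Lagrange no subgroup of order 26 exists.

No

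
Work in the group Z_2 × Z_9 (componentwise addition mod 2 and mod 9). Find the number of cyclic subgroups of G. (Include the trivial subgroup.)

6

Group the elements of G by the cyclic subgroup they generate; each cyclic subgroup of order d accounts for φ(d) elements.
Cyclic subgroups by order — order 1: 1; order 2: 1; order 3: 1; order 6: 1; order 9: 1; order 18: 1.
Total: 6.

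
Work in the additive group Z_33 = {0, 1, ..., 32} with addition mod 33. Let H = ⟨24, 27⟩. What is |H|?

|⟨24⟩| = 11 and |⟨27⟩| = 11, so |H| is a multiple of lcm(11, 11) = 11 and divides |G| = 33.
Closing under the operation: H = {0, 3, 6, 9, 12, 15, 18, 21, 24, 27, 30}, so |H| = 11.

11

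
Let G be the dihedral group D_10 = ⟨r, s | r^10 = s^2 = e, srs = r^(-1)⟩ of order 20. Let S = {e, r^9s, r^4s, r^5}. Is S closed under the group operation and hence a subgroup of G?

|S| = 4 divides |G| = 20, consistent with Lagrange.
S contains the identity, every element's inverse is in S, and S is closed under ·: it is a subgroup.

Yes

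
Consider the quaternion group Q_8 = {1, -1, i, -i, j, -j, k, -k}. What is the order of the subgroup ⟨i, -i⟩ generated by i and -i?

|⟨i⟩| = 4 and |⟨-i⟩| = 4, so |H| is a multiple of lcm(4, 4) = 4 and divides |G| = 8.
Closing under the operation: H = {1, -1, i, -i}, so |H| = 4.

4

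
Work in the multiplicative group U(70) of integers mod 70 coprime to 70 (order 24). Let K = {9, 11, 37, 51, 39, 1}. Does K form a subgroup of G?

37 ∈ K but its inverse 53 ∉ K, so K is not a subgroup.

No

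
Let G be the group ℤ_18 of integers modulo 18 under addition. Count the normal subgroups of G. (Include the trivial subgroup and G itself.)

G is abelian, so every subgroup is normal.
G has 6 subgroups in total, hence 6 normal subgroups.

6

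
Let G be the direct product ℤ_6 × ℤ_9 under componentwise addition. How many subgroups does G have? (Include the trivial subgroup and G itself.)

20

|G| = 54, so by Lagrange every subgroup order divides 54. Divisors: 1, 2, 3, 6, 9, 18, 27, 54.
Subgroups by order — order 1: 1; order 2: 1; order 3: 4; order 6: 4; order 9: 4; order 18: 4; order 27: 1; order 54: 1.
Total: 1 + 1 + 4 + 4 + 4 + 4 + 1 + 1 = 20.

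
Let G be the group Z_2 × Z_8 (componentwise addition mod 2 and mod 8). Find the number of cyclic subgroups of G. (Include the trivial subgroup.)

8

Each element a generates a cyclic subgroup ⟨a⟩; distinct elements may generate the same one (a cyclic group of order d has φ(d) generators).
Cyclic subgroups by order — order 1: 1; order 2: 3; order 4: 2; order 8: 2.
Total: 8.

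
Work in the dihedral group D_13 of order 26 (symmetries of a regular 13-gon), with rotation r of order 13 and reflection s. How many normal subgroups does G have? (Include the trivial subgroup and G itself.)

3

G has 16 subgroups. Checking conjugation-invariance by order — order 1: 1/1 normal; order 2: 0/13 normal; order 13: 1/1 normal; order 26: 1/1 normal.
Total normal subgroups: 3.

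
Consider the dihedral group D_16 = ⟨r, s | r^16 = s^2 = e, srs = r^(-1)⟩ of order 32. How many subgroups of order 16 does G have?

3

|G| = 32 and 16 | 32, so subgroups of order 16 are possible by Lagrange.
The subgroups of order 16 are: {e, r, r^2, r^3, r^4, r^5, r^6, r^7, r^8, r^9, r^10, r^11, r^12, r^13, r^14, r^15}; {e, r^2, r^4, r^6, r^8, r^10, r^12, r^14, s, r^2s, r^4s, r^6s, r^8s, r^10s, r^12s, r^14s}; {e, r^2, r^4, r^6, r^8, r^10, r^12, r^14, rs, r^3s, r^5s, r^7s, r^9s, r^11s, r^13s, r^15s}.
So G has 3 subgroups of order 16.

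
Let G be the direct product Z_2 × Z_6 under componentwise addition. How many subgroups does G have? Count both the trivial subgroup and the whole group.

10

|G| = 12, so by Lagrange every subgroup order divides 12. Divisors: 1, 2, 3, 4, 6, 12.
Subgroups by order — order 1: 1; order 2: 3; order 3: 1; order 4: 1; order 6: 3; order 12: 1.
Total: 1 + 3 + 1 + 1 + 3 + 1 = 10.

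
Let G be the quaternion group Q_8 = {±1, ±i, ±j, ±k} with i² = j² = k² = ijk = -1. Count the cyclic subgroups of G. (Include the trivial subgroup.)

Group the elements of G by the cyclic subgroup they generate; each cyclic subgroup of order d accounts for φ(d) elements.
Cyclic subgroups by order — order 1: 1; order 2: 1; order 4: 3.
Total: 5.

5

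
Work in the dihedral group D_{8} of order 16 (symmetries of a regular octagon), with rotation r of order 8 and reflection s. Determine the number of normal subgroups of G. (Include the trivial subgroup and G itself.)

G has 19 subgroups. Checking conjugation-invariance by order — order 1: 1/1 normal; order 2: 1/9 normal; order 4: 1/5 normal; order 8: 3/3 normal; order 16: 1/1 normal.
Total normal subgroups: 7.

7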